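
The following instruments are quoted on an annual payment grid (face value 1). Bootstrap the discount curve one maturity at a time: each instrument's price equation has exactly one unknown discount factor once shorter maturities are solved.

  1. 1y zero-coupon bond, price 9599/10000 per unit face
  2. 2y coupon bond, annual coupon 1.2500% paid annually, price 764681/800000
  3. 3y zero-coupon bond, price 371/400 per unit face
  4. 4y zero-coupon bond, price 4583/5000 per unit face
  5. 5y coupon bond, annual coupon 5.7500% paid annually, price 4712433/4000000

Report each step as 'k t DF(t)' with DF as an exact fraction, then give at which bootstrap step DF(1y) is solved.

step 1 [1y] zero: DF = P = 9599/10000 ≈ 0.959900
step 2 [2y] bond c/1=1/80: DF=(764681/800000 − 1/80·(0.959900))/(1+1/80) = 4661/5000 ≈ 0.932200
step 3 [3y] zero: DF = P = 371/400 ≈ 0.927500
step 4 [4y] zero: DF = P = 4583/5000 ≈ 0.916600
step 5 [5y] bond c/1=23/400: DF=(4712433/4000000 − 23/400·(0.959900+0.932200+0.927500+0.916600))/(1+23/400) = 9109/10000 ≈ 0.910900

1 1 9599/10000
2 2 4661/5000
3 3 371/400
4 4 4583/5000
5 5 9109/10000
DF(1y) is solved at step 1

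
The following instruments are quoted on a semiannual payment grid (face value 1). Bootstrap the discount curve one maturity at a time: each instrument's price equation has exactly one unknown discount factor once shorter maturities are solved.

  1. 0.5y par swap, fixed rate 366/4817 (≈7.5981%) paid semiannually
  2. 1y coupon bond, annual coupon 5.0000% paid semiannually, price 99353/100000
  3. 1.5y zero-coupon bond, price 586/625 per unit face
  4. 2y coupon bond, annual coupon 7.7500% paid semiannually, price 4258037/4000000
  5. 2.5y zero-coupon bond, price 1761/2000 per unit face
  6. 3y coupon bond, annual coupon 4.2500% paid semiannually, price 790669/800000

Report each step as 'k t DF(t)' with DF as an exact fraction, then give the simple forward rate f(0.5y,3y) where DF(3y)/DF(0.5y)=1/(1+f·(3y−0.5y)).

1 1/2 4817/5000
2 1 4729/5000
3 3/2 586/625
4 2 4593/5000
5 5/2 1761/2000
6 3 8711/10000
f(0.5y,3y) = ((4817/5000)/(8711/10000) − 1)/(5/2) = 1846/43555 ≈ 4.2383%

step 1 [0.5y] swap r/2=183/4817: DF=(1 − 183/4817·(0))/(1+183/4817) = 4817/5000 ≈ 0.963400
step 2 [1y] bond c/2=1/40: DF=(99353/100000 − 1/40·(0.963400))/(1+1/40) = 4729/5000 ≈ 0.945800
step 3 [1.5y] zero: DF = P = 586/625 ≈ 0.937600
step 4 [2y] bond c/2=31/800: DF=(4258037/4000000 − 31/800·(0.963400+0.945800+0.937600))/(1+31/800) = 4593/5000 ≈ 0.918600
step 5 [2.5y] zero: DF = P = 1761/2000 ≈ 0.880500
step 6 [3y] bond c/2=17/800: DF=(790669/800000 − 17/800·(0.963400+0.945800+0.937600+0.918600+0.880500))/(1+17/800) = 8711/10000 ≈ 0.871100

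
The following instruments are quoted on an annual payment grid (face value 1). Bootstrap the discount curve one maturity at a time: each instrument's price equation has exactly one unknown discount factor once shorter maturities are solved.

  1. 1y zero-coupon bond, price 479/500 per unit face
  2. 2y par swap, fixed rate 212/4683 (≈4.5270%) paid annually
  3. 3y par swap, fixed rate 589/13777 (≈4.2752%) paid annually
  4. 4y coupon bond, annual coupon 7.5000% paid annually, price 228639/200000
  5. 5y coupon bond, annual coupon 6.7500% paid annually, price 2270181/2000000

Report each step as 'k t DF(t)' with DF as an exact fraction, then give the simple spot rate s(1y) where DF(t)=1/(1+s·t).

1 1 479/500
2 2 572/625
3 3 4411/5000
4 4 1089/1250
5 5 417/500
s(1y) = (1/(479/500) − 1)/(1) = 21/479 ≈ 4.3841%

step 1 [1y] zero: DF = P = 479/500 ≈ 0.958000
step 2 [2y] swap r/1=212/4683: DF=(1 − 212/4683·(0.958000))/(1+212/4683) = 572/625 ≈ 0.915200
step 3 [3y] swap r/1=589/13777: DF=(1 − 589/13777·(0.958000+0.915200))/(1+589/13777) = 4411/5000 ≈ 0.882200
step 4 [4y] bond c/1=3/40: DF=(228639/200000 − 3/40·(0.958000+0.915200+0.882200))/(1+3/40) = 1089/1250 ≈ 0.871200
step 5 [5y] bond c/1=27/400: DF=(2270181/2000000 − 27/400·(0.958000+0.915200+0.882200+0.871200))/(1+27/400) = 417/500 ≈ 0.834000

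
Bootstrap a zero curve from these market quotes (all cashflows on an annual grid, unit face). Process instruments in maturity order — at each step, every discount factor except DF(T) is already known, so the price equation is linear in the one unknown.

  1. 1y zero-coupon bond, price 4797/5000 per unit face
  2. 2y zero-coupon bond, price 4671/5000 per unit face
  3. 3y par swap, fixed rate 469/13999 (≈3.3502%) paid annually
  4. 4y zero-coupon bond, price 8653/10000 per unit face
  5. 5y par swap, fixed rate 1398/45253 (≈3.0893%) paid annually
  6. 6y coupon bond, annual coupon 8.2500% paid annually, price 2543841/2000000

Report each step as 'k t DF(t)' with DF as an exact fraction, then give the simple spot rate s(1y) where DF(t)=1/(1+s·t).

step 1 [1y] zero: DF = P = 4797/5000 ≈ 0.959400
step 2 [2y] zero: DF = P = 4671/5000 ≈ 0.934200
step 3 [3y] swap r/1=469/13999: DF=(1 − 469/13999·(0.959400+0.934200))/(1+469/13999) = 4531/5000 ≈ 0.906200
step 4 [4y] zero: DF = P = 8653/10000 ≈ 0.865300
step 5 [5y] swap r/1=1398/45253: DF=(1 − 1398/45253·(0.959400+0.934200+0.906200+0.865300))/(1+1398/45253) = 4301/5000 ≈ 0.860200
step 6 [6y] bond c/1=33/400: DF=(2543841/2000000 − 33/400·(0.959400+0.934200+0.906200+0.865300+0.860200))/(1+33/400) = 8301/10000 ≈ 0.830100

1 1 4797/5000
2 2 4671/5000
3 3 4531/5000
4 4 8653/10000
5 5 4301/5000
6 6 8301/10000
s(1y) = (1/(4797/5000) − 1)/(1) = 203/4797 ≈ 4.2318%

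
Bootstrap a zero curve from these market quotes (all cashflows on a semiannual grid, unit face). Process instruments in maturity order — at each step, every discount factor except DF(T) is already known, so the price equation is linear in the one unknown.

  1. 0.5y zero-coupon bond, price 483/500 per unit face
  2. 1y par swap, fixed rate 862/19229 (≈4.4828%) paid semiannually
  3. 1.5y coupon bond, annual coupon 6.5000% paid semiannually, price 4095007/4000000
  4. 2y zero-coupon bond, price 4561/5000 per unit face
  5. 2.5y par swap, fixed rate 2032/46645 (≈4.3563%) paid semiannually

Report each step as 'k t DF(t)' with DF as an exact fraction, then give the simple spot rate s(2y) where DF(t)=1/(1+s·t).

1 1/2 483/500
2 1 9569/10000
3 3/2 931/1000
4 2 4561/5000
5 5/2 1123/1250
s(2y) = (1/(4561/5000) − 1)/(2) = 439/9122 ≈ 4.8125%

step 1 [0.5y] zero: DF = P = 483/500 ≈ 0.966000
step 2 [1y] swap r/2=431/19229: DF=(1 − 431/19229·(0.966000))/(1+431/19229) = 9569/10000 ≈ 0.956900
step 3 [1.5y] bond c/2=13/400: DF=(4095007/4000000 − 13/400·(0.966000+0.956900))/(1+13/400) = 931/1000 ≈ 0.931000
step 4 [2y] zero: DF = P = 4561/5000 ≈ 0.912200
step 5 [2.5y] swap r/2=1016/46645: DF=(1 − 1016/46645·(0.966000+0.956900+0.931000+0.912200))/(1+1016/46645) = 1123/1250 ≈ 0.898400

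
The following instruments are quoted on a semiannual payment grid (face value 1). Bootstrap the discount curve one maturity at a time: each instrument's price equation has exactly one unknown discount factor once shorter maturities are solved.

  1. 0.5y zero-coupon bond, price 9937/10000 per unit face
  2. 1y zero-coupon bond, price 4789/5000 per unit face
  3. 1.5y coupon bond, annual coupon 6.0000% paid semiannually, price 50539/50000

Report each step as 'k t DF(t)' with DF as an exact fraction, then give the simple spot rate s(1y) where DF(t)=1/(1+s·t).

1 1/2 9937/10000
2 1 4789/5000
3 3/2 1849/2000
s(1y) = (1/(4789/5000) − 1)/(1) = 211/4789 ≈ 4.4059%

step 1 [0.5y] zero: DF = P = 9937/10000 ≈ 0.993700
step 2 [1y] zero: DF = P = 4789/5000 ≈ 0.957800
step 3 [1.5y] bond c/2=3/100: DF=(50539/50000 − 3/100·(0.993700+0.957800))/(1+3/100) = 1849/2000 ≈ 0.924500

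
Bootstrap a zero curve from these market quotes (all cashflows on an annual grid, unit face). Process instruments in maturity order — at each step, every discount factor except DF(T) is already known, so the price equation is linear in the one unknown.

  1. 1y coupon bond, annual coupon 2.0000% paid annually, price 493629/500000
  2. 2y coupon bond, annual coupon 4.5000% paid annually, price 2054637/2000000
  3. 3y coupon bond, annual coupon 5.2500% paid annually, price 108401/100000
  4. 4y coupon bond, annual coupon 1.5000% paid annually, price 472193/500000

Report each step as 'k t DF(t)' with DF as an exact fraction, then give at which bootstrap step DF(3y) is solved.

1 1 9679/10000
2 2 4707/5000
3 3 9347/10000
4 4 2221/2500
DF(3y) is solved at step 3

step 1 [1y] bond c/1=1/50: DF=(493629/500000 − 1/50·(0))/(1+1/50) = 9679/10000 ≈ 0.967900
step 2 [2y] bond c/1=9/200: DF=(2054637/2000000 − 9/200·(0.967900))/(1+9/200) = 4707/5000 ≈ 0.941400
step 3 [3y] bond c/1=21/400: DF=(108401/100000 − 21/400·(0.967900+0.941400))/(1+21/400) = 9347/10000 ≈ 0.934700
step 4 [4y] bond c/1=3/200: DF=(472193/500000 − 3/200·(0.967900+0.941400+0.934700))/(1+3/200) = 2221/2500 ≈ 0.888400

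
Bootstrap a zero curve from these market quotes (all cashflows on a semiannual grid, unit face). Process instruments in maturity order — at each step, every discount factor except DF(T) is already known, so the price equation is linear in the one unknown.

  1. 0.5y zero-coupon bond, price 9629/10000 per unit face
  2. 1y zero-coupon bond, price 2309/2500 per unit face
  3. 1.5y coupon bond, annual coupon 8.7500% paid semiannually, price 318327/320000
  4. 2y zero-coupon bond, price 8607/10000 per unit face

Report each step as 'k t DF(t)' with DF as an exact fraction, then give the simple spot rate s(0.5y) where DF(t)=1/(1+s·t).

1 1/2 9629/10000
2 1 2309/2500
3 3/2 437/500
4 2 8607/10000
s(0.5y) = (1/(9629/10000) − 1)/(1/2) = 742/9629 ≈ 7.7059%

step 1 [0.5y] zero: DF = P = 9629/10000 ≈ 0.962900
step 2 [1y] zero: DF = P = 2309/2500 ≈ 0.923600
step 3 [1.5y] bond c/2=7/160: DF=(318327/320000 − 7/160·(0.962900+0.923600))/(1+7/160) = 437/500 ≈ 0.874000
step 4 [2y] zero: DF = P = 8607/10000 ≈ 0.860700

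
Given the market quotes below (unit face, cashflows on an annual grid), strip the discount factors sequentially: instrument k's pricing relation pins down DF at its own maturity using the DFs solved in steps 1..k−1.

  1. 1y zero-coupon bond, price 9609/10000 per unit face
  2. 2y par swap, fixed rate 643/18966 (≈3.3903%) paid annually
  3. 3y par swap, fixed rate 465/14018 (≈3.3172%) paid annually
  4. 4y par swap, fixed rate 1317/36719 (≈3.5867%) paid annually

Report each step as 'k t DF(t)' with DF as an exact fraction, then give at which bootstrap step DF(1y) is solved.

step 1 [1y] zero: DF = P = 9609/10000 ≈ 0.960900
step 2 [2y] swap r/1=643/18966: DF=(1 − 643/18966·(0.960900))/(1+643/18966) = 9357/10000 ≈ 0.935700
step 3 [3y] swap r/1=465/14018: DF=(1 − 465/14018·(0.960900+0.935700))/(1+465/14018) = 907/1000 ≈ 0.907000
step 4 [4y] swap r/1=1317/36719: DF=(1 − 1317/36719·(0.960900+0.935700+0.907000))/(1+1317/36719) = 8683/10000 ≈ 0.868300

1 1 9609/10000
2 2 9357/10000
3 3 907/1000
4 4 8683/10000
DF(1y) is solved at step 1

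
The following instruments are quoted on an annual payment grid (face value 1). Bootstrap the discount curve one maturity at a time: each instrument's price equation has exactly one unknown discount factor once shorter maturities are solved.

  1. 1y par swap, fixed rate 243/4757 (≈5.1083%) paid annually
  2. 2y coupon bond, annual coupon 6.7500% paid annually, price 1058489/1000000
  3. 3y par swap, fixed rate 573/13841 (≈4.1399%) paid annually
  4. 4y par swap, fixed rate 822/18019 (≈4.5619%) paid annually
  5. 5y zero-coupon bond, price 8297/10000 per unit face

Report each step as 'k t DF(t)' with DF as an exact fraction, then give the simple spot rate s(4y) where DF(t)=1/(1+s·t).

step 1 [1y] swap r/1=243/4757: DF=(1 − 243/4757·(0))/(1+243/4757) = 4757/5000 ≈ 0.951400
step 2 [2y] bond c/1=27/400: DF=(1058489/1000000 − 27/400·(0.951400))/(1+27/400) = 4657/5000 ≈ 0.931400
step 3 [3y] swap r/1=573/13841: DF=(1 − 573/13841·(0.951400+0.931400))/(1+573/13841) = 4427/5000 ≈ 0.885400
step 4 [4y] swap r/1=822/18019: DF=(1 − 822/18019·(0.951400+0.931400+0.885400))/(1+822/18019) = 2089/2500 ≈ 0.835600
step 5 [5y] zero: DF = P = 8297/10000 ≈ 0.829700

1 1 4757/5000
2 2 4657/5000
3 3 4427/5000
4 4 2089/2500
5 5 8297/10000
s(4y) = (1/(2089/2500) − 1)/(4) = 411/8356 ≈ 4.9186%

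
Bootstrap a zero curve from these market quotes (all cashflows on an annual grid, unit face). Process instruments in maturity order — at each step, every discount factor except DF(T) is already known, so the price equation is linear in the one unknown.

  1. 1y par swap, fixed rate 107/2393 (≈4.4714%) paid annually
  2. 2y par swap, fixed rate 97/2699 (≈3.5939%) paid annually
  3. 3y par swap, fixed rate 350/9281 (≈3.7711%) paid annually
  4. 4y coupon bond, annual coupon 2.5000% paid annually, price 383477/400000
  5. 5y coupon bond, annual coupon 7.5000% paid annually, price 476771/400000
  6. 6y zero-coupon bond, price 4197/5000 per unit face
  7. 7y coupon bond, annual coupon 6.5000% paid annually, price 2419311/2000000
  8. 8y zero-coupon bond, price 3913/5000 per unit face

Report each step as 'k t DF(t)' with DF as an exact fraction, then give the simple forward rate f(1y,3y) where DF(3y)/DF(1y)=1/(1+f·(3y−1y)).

1 1 2393/2500
2 2 9321/10000
3 3 179/200
4 4 4337/5000
5 5 427/500
6 6 4197/5000
7 7 506/625
8 8 3913/5000
f(1y,3y) = ((2393/2500)/(179/200) − 1)/(2) = 311/8950 ≈ 3.4749%

step 1 [1y] swap r/1=107/2393: DF=(1 − 107/2393·(0))/(1+107/2393) = 2393/2500 ≈ 0.957200
step 2 [2y] swap r/1=97/2699: DF=(1 − 97/2699·(0.957200))/(1+97/2699) = 9321/10000 ≈ 0.932100
step 3 [3y] swap r/1=350/9281: DF=(1 − 350/9281·(0.957200+0.932100))/(1+350/9281) = 179/200 ≈ 0.895000
step 4 [4y] bond c/1=1/40: DF=(383477/400000 − 1/40·(0.957200+0.932100+0.895000))/(1+1/40) = 4337/5000 ≈ 0.867400
step 5 [5y] bond c/1=3/40: DF=(476771/400000 − 3/40·(0.957200+0.932100+0.895000+0.867400))/(1+3/40) = 427/500 ≈ 0.854000
step 6 [6y] zero: DF = P = 4197/5000 ≈ 0.839400
step 7 [7y] bond c/1=13/200: DF=(2419311/2000000 − 13/200·(0.957200+0.932100+0.895000+0.867400+0.854000+0.839400))/(1+13/200) = 506/625 ≈ 0.809600
step 8 [8y] zero: DF = P = 3913/5000 ≈ 0.782600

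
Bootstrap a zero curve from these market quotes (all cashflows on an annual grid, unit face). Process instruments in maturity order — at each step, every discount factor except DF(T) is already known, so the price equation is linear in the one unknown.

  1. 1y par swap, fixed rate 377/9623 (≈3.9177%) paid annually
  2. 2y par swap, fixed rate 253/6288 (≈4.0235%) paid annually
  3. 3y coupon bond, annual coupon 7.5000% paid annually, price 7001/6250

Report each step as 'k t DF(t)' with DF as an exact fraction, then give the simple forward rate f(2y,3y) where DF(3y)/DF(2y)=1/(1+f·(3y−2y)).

step 1 [1y] swap r/1=377/9623: DF=(1 − 377/9623·(0))/(1+377/9623) = 9623/10000 ≈ 0.962300
step 2 [2y] swap r/1=253/6288: DF=(1 − 253/6288·(0.962300))/(1+253/6288) = 9241/10000 ≈ 0.924100
step 3 [3y] bond c/1=3/40: DF=(7001/6250 − 3/40·(0.962300+0.924100))/(1+3/40) = 569/625 ≈ 0.910400

1 1 9623/10000
2 2 9241/10000
3 3 569/625
f(2y,3y) = ((9241/10000)/(569/625) − 1)/(1) = 137/9104 ≈ 1.5048%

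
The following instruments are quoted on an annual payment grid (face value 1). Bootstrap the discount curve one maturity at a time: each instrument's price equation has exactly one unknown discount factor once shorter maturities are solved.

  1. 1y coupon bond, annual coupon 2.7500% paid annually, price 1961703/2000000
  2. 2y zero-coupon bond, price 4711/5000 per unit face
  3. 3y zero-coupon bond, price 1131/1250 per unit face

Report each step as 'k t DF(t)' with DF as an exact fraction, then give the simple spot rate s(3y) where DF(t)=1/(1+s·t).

1 1 4773/5000
2 2 4711/5000
3 3 1131/1250
s(3y) = (1/(1131/1250) − 1)/(3) = 119/3393 ≈ 3.5072%

step 1 [1y] bond c/1=11/400: DF=(1961703/2000000 − 11/400·(0))/(1+11/400) = 4773/5000 ≈ 0.954600
step 2 [2y] zero: DF = P = 4711/5000 ≈ 0.942200
step 3 [3y] zero: DF = P = 1131/1250 ≈ 0.904800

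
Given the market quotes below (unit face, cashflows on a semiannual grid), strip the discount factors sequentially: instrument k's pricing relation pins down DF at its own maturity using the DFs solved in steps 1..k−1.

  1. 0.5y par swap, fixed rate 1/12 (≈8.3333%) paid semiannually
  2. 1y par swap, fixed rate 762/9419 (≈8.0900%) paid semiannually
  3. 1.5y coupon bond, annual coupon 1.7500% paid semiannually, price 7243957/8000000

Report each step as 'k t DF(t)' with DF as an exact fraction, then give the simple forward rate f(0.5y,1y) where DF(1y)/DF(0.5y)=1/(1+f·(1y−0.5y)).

step 1 [0.5y] swap r/2=1/24: DF=(1 − 1/24·(0))/(1+1/24) = 24/25 ≈ 0.960000
step 2 [1y] swap r/2=381/9419: DF=(1 − 381/9419·(0.960000))/(1+381/9419) = 4619/5000 ≈ 0.923800
step 3 [1.5y] bond c/2=7/800: DF=(7243957/8000000 − 7/800·(0.960000+0.923800))/(1+7/800) = 8813/10000 ≈ 0.881300

1 1/2 24/25
2 1 4619/5000
3 3/2 8813/10000
f(0.5y,1y) = ((24/25)/(4619/5000) − 1)/(1/2) = 362/4619 ≈ 7.8372%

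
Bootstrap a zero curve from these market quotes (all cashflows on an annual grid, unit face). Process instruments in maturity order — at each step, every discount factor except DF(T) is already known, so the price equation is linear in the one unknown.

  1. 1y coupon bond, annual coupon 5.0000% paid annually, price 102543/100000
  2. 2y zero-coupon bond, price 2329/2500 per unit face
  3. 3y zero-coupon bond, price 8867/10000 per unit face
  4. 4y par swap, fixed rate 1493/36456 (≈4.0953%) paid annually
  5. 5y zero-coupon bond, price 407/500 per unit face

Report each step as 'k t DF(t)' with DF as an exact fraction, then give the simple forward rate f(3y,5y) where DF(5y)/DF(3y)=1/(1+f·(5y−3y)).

step 1 [1y] bond c/1=1/20: DF=(102543/100000 − 1/20·(0))/(1+1/20) = 4883/5000 ≈ 0.976600
step 2 [2y] zero: DF = P = 2329/2500 ≈ 0.931600
step 3 [3y] zero: DF = P = 8867/10000 ≈ 0.886700
step 4 [4y] swap r/1=1493/36456: DF=(1 − 1493/36456·(0.976600+0.931600+0.886700))/(1+1493/36456) = 8507/10000 ≈ 0.850700
step 5 [5y] zero: DF = P = 407/500 ≈ 0.814000

1 1 4883/5000
2 2 2329/2500
3 3 8867/10000
4 4 8507/10000
5 5 407/500
f(3y,5y) = ((8867/10000)/(407/500) − 1)/(2) = 727/16280 ≈ 4.4656%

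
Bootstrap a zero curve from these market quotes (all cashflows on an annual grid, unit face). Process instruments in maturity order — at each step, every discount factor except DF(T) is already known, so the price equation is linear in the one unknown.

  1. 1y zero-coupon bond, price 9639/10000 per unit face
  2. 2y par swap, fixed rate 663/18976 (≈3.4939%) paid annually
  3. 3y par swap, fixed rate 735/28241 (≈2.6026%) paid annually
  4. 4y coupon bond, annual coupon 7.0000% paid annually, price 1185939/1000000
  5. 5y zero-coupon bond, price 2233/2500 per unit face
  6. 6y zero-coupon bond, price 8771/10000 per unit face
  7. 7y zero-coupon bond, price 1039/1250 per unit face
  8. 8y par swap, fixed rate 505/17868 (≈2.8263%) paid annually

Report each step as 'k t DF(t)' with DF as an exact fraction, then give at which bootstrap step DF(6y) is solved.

step 1 [1y] zero: DF = P = 9639/10000 ≈ 0.963900
step 2 [2y] swap r/1=663/18976: DF=(1 − 663/18976·(0.963900))/(1+663/18976) = 9337/10000 ≈ 0.933700
step 3 [3y] swap r/1=735/28241: DF=(1 − 735/28241·(0.963900+0.933700))/(1+735/28241) = 1853/2000 ≈ 0.926500
step 4 [4y] bond c/1=7/100: DF=(1185939/1000000 − 7/100·(0.963900+0.933700+0.926500))/(1+7/100) = 2309/2500 ≈ 0.923600
step 5 [5y] zero: DF = P = 2233/2500 ≈ 0.893200
step 6 [6y] zero: DF = P = 8771/10000 ≈ 0.877100
step 7 [7y] zero: DF = P = 1039/1250 ≈ 0.831200
step 8 [8y] swap r/1=505/17868: DF=(1 − 505/17868·(0.963900+0.933700+0.926500+0.923600+0.893200+0.877100+0.831200))/(1+505/17868) = 399/500 ≈ 0.798000

1 1 9639/10000
2 2 9337/10000
3 3 1853/2000
4 4 2309/2500
5 5 2233/2500
6 6 8771/10000
7 7 1039/1250
8 8 399/500
DF(6y) is solved at step 6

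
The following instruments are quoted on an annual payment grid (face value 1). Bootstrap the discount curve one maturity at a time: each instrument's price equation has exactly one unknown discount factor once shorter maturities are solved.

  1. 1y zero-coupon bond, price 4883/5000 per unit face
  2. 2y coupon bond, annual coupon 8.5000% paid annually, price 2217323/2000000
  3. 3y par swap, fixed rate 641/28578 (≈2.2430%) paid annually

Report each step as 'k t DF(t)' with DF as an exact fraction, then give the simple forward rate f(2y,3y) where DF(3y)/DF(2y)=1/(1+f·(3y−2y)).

step 1 [1y] zero: DF = P = 4883/5000 ≈ 0.976600
step 2 [2y] bond c/1=17/200: DF=(2217323/2000000 − 17/200·(0.976600))/(1+17/200) = 9453/10000 ≈ 0.945300
step 3 [3y] swap r/1=641/28578: DF=(1 − 641/28578·(0.976600+0.945300))/(1+641/28578) = 9359/10000 ≈ 0.935900

1 1 4883/5000
2 2 9453/10000
3 3 9359/10000
f(2y,3y) = ((9453/10000)/(9359/10000) − 1)/(1) = 94/9359 ≈ 1.0044%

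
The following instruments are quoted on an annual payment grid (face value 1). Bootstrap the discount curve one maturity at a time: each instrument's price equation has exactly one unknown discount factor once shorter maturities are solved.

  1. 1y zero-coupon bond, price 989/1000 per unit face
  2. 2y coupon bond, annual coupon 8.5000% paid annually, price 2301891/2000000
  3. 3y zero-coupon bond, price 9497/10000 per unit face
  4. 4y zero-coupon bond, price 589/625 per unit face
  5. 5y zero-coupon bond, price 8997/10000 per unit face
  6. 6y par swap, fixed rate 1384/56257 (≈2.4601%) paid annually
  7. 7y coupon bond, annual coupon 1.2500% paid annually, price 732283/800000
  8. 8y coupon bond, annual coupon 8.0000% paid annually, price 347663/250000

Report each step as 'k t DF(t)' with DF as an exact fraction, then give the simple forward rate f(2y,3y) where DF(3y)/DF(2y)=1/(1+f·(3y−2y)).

step 1 [1y] zero: DF = P = 989/1000 ≈ 0.989000
step 2 [2y] bond c/1=17/200: DF=(2301891/2000000 − 17/200·(0.989000))/(1+17/200) = 9833/10000 ≈ 0.983300
step 3 [3y] zero: DF = P = 9497/10000 ≈ 0.949700
step 4 [4y] zero: DF = P = 589/625 ≈ 0.942400
step 5 [5y] zero: DF = P = 8997/10000 ≈ 0.899700
step 6 [6y] swap r/1=1384/56257: DF=(1 − 1384/56257·(0.989000+0.983300+0.949700+0.942400+0.899700))/(1+1384/56257) = 1077/1250 ≈ 0.861600
step 7 [7y] bond c/1=1/80: DF=(732283/800000 − 1/80·(0.989000+0.983300+0.949700+0.942400+0.899700+0.861600))/(1+1/80) = 4173/5000 ≈ 0.834600
step 8 [8y] bond c/1=2/25: DF=(347663/250000 − 2/25·(0.989000+0.983300+0.949700+0.942400+0.899700+0.861600+0.834600))/(1+2/25) = 8091/10000 ≈ 0.809100

1 1 989/1000
2 2 9833/10000
3 3 9497/10000
4 4 589/625
5 5 8997/10000
6 6 1077/1250
7 7 4173/5000
8 8 8091/10000
f(2y,3y) = ((9833/10000)/(9497/10000) − 1)/(1) = 336/9497 ≈ 3.5380%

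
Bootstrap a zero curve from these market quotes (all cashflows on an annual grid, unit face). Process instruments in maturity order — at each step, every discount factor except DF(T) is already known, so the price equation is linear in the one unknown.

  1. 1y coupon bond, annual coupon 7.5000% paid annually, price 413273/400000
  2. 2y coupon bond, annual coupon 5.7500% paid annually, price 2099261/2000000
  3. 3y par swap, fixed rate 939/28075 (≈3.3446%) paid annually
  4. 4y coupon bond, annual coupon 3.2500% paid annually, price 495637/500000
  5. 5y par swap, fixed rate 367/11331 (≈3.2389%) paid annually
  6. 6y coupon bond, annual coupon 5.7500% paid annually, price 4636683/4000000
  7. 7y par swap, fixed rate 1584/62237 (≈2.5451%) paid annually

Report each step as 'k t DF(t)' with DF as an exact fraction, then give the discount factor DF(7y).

step 1 [1y] bond c/1=3/40: DF=(413273/400000 − 3/40·(0))/(1+3/40) = 9611/10000 ≈ 0.961100
step 2 [2y] bond c/1=23/400: DF=(2099261/2000000 − 23/400·(0.961100))/(1+23/400) = 9403/10000 ≈ 0.940300
step 3 [3y] swap r/1=939/28075: DF=(1 − 939/28075·(0.961100+0.940300))/(1+939/28075) = 9061/10000 ≈ 0.906100
step 4 [4y] bond c/1=13/400: DF=(495637/500000 − 13/400·(0.961100+0.940300+0.906100))/(1+13/400) = 8717/10000 ≈ 0.871700
step 5 [5y] swap r/1=367/11331: DF=(1 − 367/11331·(0.961100+0.940300+0.906100+0.871700))/(1+367/11331) = 2133/2500 ≈ 0.853200
step 6 [6y] bond c/1=23/400: DF=(4636683/4000000 − 23/400·(0.961100+0.940300+0.906100+0.871700+0.853200))/(1+23/400) = 8497/10000 ≈ 0.849700
step 7 [7y] swap r/1=1584/62237: DF=(1 − 1584/62237·(0.961100+0.940300+0.906100+0.871700+0.853200+0.849700))/(1+1584/62237) = 526/625 ≈ 0.841600

1 1 9611/10000
2 2 9403/10000
3 3 9061/10000
4 4 8717/10000
5 5 2133/2500
6 6 8497/10000
7 7 526/625
DF(7y) = 526/625 ≈ 0.841600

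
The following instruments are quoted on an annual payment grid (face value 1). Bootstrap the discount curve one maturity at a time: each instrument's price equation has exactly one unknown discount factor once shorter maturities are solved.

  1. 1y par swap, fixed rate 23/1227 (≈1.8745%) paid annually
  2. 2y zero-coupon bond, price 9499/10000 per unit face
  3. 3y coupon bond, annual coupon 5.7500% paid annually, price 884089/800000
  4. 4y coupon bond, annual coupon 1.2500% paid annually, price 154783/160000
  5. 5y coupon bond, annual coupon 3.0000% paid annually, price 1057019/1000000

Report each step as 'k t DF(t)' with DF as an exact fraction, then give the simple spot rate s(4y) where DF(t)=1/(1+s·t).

step 1 [1y] swap r/1=23/1227: DF=(1 − 23/1227·(0))/(1+23/1227) = 1227/1250 ≈ 0.981600
step 2 [2y] zero: DF = P = 9499/10000 ≈ 0.949900
step 3 [3y] bond c/1=23/400: DF=(884089/800000 − 23/400·(0.981600+0.949900))/(1+23/400) = 47/50 ≈ 0.940000
step 4 [4y] bond c/1=1/80: DF=(154783/160000 − 1/80·(0.981600+0.949900+0.940000))/(1+1/80) = 23/25 ≈ 0.920000
step 5 [5y] bond c/1=3/100: DF=(1057019/1000000 − 3/100·(0.981600+0.949900+0.940000+0.920000))/(1+3/100) = 4579/5000 ≈ 0.915800

1 1 1227/1250
2 2 9499/10000
3 3 47/50
4 4 23/25
5 5 4579/5000
s(4y) = (1/(23/25) − 1)/(4) = 1/46 ≈ 2.1739%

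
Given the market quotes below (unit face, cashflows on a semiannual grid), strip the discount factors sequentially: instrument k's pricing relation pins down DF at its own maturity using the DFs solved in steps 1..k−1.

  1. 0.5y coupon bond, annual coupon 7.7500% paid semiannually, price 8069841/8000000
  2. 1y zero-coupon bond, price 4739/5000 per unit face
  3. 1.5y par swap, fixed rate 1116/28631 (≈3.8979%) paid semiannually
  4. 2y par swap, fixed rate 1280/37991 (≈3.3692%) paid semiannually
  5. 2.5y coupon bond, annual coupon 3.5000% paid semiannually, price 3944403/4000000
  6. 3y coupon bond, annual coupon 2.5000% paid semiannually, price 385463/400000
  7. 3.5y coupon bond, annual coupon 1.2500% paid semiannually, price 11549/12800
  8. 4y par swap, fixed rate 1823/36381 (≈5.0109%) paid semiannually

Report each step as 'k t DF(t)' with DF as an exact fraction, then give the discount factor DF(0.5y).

step 1 [0.5y] bond c/2=31/800: DF=(8069841/8000000 − 31/800·(0))/(1+31/800) = 9711/10000 ≈ 0.971100
step 2 [1y] zero: DF = P = 4739/5000 ≈ 0.947800
step 3 [1.5y] swap r/2=558/28631: DF=(1 − 558/28631·(0.971100+0.947800))/(1+558/28631) = 4721/5000 ≈ 0.944200
step 4 [2y] swap r/2=640/37991: DF=(1 − 640/37991·(0.971100+0.947800+0.944200))/(1+640/37991) = 117/125 ≈ 0.936000
step 5 [2.5y] bond c/2=7/400: DF=(3944403/4000000 − 7/400·(0.971100+0.947800+0.944200+0.936000))/(1+7/400) = 4519/5000 ≈ 0.903800
step 6 [3y] bond c/2=1/80: DF=(385463/400000 − 1/80·(0.971100+0.947800+0.944200+0.936000+0.903800))/(1+1/80) = 8937/10000 ≈ 0.893700
step 7 [3.5y] bond c/2=1/160: DF=(11549/12800 − 1/160·(0.971100+0.947800+0.944200+0.936000+0.903800+0.893700))/(1+1/160) = 8619/10000 ≈ 0.861900
step 8 [4y] swap r/2=1823/72762: DF=(1 − 1823/72762·(0.971100+0.947800+0.944200+0.936000+0.903800+0.893700+0.861900))/(1+1823/72762) = 8177/10000 ≈ 0.817700

1 1/2 9711/10000
2 1 4739/5000
3 3/2 4721/5000
4 2 117/125
5 5/2 4519/5000
6 3 8937/10000
7 7/2 8619/10000
8 4 8177/10000
DF(0.5y) = 9711/10000 ≈ 0.971100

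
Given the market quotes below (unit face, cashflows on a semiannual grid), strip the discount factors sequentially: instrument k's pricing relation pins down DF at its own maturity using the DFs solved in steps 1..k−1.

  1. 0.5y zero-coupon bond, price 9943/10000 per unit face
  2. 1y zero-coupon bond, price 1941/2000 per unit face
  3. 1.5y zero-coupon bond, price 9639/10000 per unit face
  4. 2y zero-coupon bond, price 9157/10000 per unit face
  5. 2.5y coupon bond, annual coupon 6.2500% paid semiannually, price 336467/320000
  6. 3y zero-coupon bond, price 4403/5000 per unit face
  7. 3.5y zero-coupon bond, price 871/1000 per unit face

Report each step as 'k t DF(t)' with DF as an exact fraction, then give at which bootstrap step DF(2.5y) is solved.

1 1/2 9943/10000
2 1 1941/2000
3 3/2 9639/10000
4 2 9157/10000
5 5/2 9031/10000
6 3 4403/5000
7 7/2 871/1000
DF(2.5y) is solved at step 5

step 1 [0.5y] zero: DF = P = 9943/10000 ≈ 0.994300
step 2 [1y] zero: DF = P = 1941/2000 ≈ 0.970500
step 3 [1.5y] zero: DF = P = 9639/10000 ≈ 0.963900
step 4 [2y] zero: DF = P = 9157/10000 ≈ 0.915700
step 5 [2.5y] bond c/2=1/32: DF=(336467/320000 − 1/32·(0.994300+0.970500+0.963900+0.915700))/(1+1/32) = 9031/10000 ≈ 0.903100
step 6 [3y] zero: DF = P = 4403/5000 ≈ 0.880600
step 7 [3.5y] zero: DF = P = 871/1000 ≈ 0.871000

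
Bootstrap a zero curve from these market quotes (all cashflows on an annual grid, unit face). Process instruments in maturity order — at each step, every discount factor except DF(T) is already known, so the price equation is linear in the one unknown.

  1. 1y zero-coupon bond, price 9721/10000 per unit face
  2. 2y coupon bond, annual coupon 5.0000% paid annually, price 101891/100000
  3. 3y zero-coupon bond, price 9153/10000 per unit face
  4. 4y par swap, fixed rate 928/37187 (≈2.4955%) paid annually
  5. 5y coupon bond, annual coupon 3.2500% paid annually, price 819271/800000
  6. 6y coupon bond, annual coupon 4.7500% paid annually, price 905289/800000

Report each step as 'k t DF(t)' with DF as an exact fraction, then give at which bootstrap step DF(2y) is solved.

1 1 9721/10000
2 2 9241/10000
3 3 9153/10000
4 4 567/625
5 5 2187/2500
6 6 109/125
DF(2y) is solved at step 2

step 1 [1y] zero: DF = P = 9721/10000 ≈ 0.972100
step 2 [2y] bond c/1=1/20: DF=(101891/100000 − 1/20·(0.972100))/(1+1/20) = 9241/10000 ≈ 0.924100
step 3 [3y] zero: DF = P = 9153/10000 ≈ 0.915300
step 4 [4y] swap r/1=928/37187: DF=(1 − 928/37187·(0.972100+0.924100+0.915300))/(1+928/37187) = 567/625 ≈ 0.907200
step 5 [5y] bond c/1=13/400: DF=(819271/800000 − 13/400·(0.972100+0.924100+0.915300+0.907200))/(1+13/400) = 2187/2500 ≈ 0.874800
step 6 [6y] bond c/1=19/400: DF=(905289/800000 − 19/400·(0.972100+0.924100+0.915300+0.907200+0.874800))/(1+19/400) = 109/125 ≈ 0.872000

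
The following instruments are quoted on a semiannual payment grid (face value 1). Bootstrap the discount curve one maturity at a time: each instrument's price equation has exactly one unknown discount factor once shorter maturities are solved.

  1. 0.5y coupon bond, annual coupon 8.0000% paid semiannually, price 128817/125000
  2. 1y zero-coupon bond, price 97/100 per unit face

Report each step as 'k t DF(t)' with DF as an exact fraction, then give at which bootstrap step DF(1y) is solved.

1 1/2 9909/10000
2 1 97/100
DF(1y) is solved at step 2

step 1 [0.5y] bond c/2=1/25: DF=(128817/125000 − 1/25·(0))/(1+1/25) = 9909/10000 ≈ 0.990900
step 2 [1y] zero: DF = P = 97/100 ≈ 0.970000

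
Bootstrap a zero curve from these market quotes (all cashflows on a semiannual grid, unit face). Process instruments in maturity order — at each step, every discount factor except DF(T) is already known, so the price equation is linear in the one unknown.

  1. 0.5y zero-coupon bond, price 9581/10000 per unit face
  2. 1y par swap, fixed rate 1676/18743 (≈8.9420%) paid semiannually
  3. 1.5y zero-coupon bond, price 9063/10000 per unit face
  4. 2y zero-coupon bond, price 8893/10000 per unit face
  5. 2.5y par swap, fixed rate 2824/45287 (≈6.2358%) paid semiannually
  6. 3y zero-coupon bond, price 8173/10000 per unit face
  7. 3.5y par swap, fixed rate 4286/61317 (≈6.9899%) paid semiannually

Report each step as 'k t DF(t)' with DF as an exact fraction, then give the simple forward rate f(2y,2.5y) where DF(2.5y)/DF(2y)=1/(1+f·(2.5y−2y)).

step 1 [0.5y] zero: DF = P = 9581/10000 ≈ 0.958100
step 2 [1y] swap r/2=838/18743: DF=(1 − 838/18743·(0.958100))/(1+838/18743) = 4581/5000 ≈ 0.916200
step 3 [1.5y] zero: DF = P = 9063/10000 ≈ 0.906300
step 4 [2y] zero: DF = P = 8893/10000 ≈ 0.889300
step 5 [2.5y] swap r/2=1412/45287: DF=(1 − 1412/45287·(0.958100+0.916200+0.906300+0.889300))/(1+1412/45287) = 2147/2500 ≈ 0.858800
step 6 [3y] zero: DF = P = 8173/10000 ≈ 0.817300
step 7 [3.5y] swap r/2=2143/61317: DF=(1 − 2143/61317·(0.958100+0.916200+0.906300+0.889300+0.858800+0.817300))/(1+2143/61317) = 7857/10000 ≈ 0.785700

1 1/2 9581/10000
2 1 4581/5000
3 3/2 9063/10000
4 2 8893/10000
5 5/2 2147/2500
6 3 8173/10000
7 7/2 7857/10000
f(2y,2.5y) = ((8893/10000)/(2147/2500) − 1)/(1/2) = 305/4294 ≈ 7.1029%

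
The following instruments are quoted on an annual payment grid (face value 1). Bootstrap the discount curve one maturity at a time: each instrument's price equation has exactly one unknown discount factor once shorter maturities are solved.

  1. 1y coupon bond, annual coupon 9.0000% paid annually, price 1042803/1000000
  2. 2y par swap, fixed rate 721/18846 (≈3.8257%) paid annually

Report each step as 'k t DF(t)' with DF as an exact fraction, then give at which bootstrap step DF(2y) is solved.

step 1 [1y] bond c/1=9/100: DF=(1042803/1000000 − 9/100·(0))/(1+9/100) = 9567/10000 ≈ 0.956700
step 2 [2y] swap r/1=721/18846: DF=(1 − 721/18846·(0.956700))/(1+721/18846) = 9279/10000 ≈ 0.927900

1 1 9567/10000
2 2 9279/10000
DF(2y) is solved at step 2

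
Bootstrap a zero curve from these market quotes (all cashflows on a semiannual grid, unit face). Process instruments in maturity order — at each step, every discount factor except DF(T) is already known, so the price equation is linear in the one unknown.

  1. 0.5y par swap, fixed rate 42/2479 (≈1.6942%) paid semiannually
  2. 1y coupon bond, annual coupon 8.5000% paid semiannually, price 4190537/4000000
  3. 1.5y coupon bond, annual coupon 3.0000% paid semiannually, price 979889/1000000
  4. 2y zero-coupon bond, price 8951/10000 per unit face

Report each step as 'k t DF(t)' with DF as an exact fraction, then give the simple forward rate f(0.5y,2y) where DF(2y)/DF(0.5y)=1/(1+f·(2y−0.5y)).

step 1 [0.5y] swap r/2=21/2479: DF=(1 − 21/2479·(0))/(1+21/2479) = 2479/2500 ≈ 0.991600
step 2 [1y] bond c/2=17/400: DF=(4190537/4000000 − 17/400·(0.991600))/(1+17/400) = 1929/2000 ≈ 0.964500
step 3 [1.5y] bond c/2=3/200: DF=(979889/1000000 − 3/200·(0.991600+0.964500))/(1+3/200) = 1873/2000 ≈ 0.936500
step 4 [2y] zero: DF = P = 8951/10000 ≈ 0.895100

1 1/2 2479/2500
2 1 1929/2000
3 3/2 1873/2000
4 2 8951/10000
f(0.5y,2y) = ((2479/2500)/(8951/10000) − 1)/(3/2) = 1930/26853 ≈ 7.1873%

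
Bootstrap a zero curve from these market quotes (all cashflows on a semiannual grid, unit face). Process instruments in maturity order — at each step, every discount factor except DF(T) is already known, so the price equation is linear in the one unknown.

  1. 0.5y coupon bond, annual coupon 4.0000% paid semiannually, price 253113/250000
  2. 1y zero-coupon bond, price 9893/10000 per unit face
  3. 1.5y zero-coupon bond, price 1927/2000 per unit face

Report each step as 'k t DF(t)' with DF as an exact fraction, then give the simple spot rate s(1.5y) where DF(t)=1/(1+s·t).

1 1/2 4963/5000
2 1 9893/10000
3 3/2 1927/2000
s(1.5y) = (1/(1927/2000) − 1)/(3/2) = 146/5781 ≈ 2.5255%

step 1 [0.5y] bond c/2=1/50: DF=(253113/250000 − 1/50·(0))/(1+1/50) = 4963/5000 ≈ 0.992600
step 2 [1y] zero: DF = P = 9893/10000 ≈ 0.989300
step 3 [1.5y] zero: DF = P = 1927/2000 ≈ 0.963500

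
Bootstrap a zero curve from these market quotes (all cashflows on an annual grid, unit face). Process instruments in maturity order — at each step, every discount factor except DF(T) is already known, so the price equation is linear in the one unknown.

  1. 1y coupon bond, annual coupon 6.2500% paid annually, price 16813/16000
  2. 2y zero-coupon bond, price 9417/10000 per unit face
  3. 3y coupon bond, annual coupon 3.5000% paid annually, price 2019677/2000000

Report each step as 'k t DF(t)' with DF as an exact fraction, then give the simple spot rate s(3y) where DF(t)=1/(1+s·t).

1 1 989/1000
2 2 9417/10000
3 3 569/625
s(3y) = (1/(569/625) − 1)/(3) = 56/1707 ≈ 3.2806%

step 1 [1y] bond c/1=1/16: DF=(16813/16000 − 1/16·(0))/(1+1/16) = 989/1000 ≈ 0.989000
step 2 [2y] zero: DF = P = 9417/10000 ≈ 0.941700
step 3 [3y] bond c/1=7/200: DF=(2019677/2000000 − 7/200·(0.989000+0.941700))/(1+7/200) = 569/625 ≈ 0.910400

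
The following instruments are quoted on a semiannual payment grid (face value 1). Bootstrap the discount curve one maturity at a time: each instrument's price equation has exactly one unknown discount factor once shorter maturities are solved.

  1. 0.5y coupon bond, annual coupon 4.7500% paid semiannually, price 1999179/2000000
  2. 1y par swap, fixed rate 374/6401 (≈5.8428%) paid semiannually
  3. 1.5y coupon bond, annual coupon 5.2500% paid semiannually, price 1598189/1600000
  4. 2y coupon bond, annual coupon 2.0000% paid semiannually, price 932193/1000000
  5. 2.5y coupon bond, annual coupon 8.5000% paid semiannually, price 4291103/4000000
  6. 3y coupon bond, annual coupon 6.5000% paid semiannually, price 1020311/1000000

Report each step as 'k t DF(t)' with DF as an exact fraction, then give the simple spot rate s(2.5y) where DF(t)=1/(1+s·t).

step 1 [0.5y] bond c/2=19/800: DF=(1999179/2000000 − 19/800·(0))/(1+19/800) = 2441/2500 ≈ 0.976400
step 2 [1y] swap r/2=187/6401: DF=(1 − 187/6401·(0.976400))/(1+187/6401) = 9439/10000 ≈ 0.943900
step 3 [1.5y] bond c/2=21/800: DF=(1598189/1600000 − 21/800·(0.976400+0.943900))/(1+21/800) = 4621/5000 ≈ 0.924200
step 4 [2y] bond c/2=1/100: DF=(932193/1000000 − 1/100·(0.976400+0.943900+0.924200))/(1+1/100) = 2237/2500 ≈ 0.894800
step 5 [2.5y] bond c/2=17/400: DF=(4291103/4000000 − 17/400·(0.976400+0.943900+0.924200+0.894800))/(1+17/400) = 4383/5000 ≈ 0.876600
step 6 [3y] bond c/2=13/400: DF=(1020311/1000000 − 13/400·(0.976400+0.943900+0.924200+0.894800+0.876600))/(1+13/400) = 8429/10000 ≈ 0.842900

1 1/2 2441/2500
2 1 9439/10000
3 3/2 4621/5000
4 2 2237/2500
5 5/2 4383/5000
6 3 8429/10000
s(2.5y) = (1/(4383/5000) − 1)/(5/2) = 1234/21915 ≈ 5.6308%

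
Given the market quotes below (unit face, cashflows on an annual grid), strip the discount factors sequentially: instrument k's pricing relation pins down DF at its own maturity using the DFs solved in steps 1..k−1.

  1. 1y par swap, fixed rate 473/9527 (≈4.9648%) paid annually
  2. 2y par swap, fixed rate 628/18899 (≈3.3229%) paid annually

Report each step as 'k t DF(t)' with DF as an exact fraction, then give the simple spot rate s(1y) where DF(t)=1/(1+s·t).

step 1 [1y] swap r/1=473/9527: DF=(1 − 473/9527·(0))/(1+473/9527) = 9527/10000 ≈ 0.952700
step 2 [2y] swap r/1=628/18899: DF=(1 − 628/18899·(0.952700))/(1+628/18899) = 2343/2500 ≈ 0.937200

1 1 9527/10000
2 2 2343/2500
s(1y) = (1/(9527/10000) − 1)/(1) = 473/9527 ≈ 4.9648%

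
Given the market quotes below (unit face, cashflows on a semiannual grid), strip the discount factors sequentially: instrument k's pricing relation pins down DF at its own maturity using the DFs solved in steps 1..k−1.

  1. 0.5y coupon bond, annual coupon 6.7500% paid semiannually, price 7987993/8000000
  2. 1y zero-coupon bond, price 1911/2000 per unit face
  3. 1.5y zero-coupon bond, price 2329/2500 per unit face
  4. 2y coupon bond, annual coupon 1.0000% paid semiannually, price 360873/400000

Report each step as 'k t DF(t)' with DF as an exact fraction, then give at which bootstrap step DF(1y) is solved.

step 1 [0.5y] bond c/2=27/800: DF=(7987993/8000000 − 27/800·(0))/(1+27/800) = 9659/10000 ≈ 0.965900
step 2 [1y] zero: DF = P = 1911/2000 ≈ 0.955500
step 3 [1.5y] zero: DF = P = 2329/2500 ≈ 0.931600
step 4 [2y] bond c/2=1/200: DF=(360873/400000 − 1/200·(0.965900+0.955500+0.931600))/(1+1/200) = 1767/2000 ≈ 0.883500

1 1/2 9659/10000
2 1 1911/2000
3 3/2 2329/2500
4 2 1767/2000
DF(1y) is solved at step 2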